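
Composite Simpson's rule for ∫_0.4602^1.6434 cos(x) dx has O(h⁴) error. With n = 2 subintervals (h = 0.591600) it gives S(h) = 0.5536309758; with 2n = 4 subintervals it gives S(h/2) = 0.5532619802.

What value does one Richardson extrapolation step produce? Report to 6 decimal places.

0.553237

Order 4 gives 2^r = 16 and 2^r − 1 = 15.
16*0.5532619802 = 8.8521916832; subtract 0.5536309758 → 8.2985607074
Divide by 2^4 − 1 = 15.
Result: 0.5532373805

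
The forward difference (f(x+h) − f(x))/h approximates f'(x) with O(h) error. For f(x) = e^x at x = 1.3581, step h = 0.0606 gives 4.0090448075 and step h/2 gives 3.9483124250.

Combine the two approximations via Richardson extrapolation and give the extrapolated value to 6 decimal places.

The method has order 1: 2^1 = 2.
2×3.9483124250 = 7.8966248500; subtract 4.0090448075 → 3.8875800425
Divide by 2^1 − 1 = 1.
R = 3.8875800425/1 = 3.8875800425

3.887580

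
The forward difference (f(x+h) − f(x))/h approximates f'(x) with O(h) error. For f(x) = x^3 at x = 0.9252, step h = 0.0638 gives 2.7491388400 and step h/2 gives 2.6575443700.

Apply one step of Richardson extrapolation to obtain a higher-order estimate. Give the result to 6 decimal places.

Method order is 1; weight 2^1 = 2.
Top: 2(2.6575443700) − (2.7491388400) = 2.5659499000
R = 2.5659499000/1 = 2.5659499000

2.565950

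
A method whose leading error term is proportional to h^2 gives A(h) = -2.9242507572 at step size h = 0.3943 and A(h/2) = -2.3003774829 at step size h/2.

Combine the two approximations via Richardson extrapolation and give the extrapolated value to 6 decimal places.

With r = 2 the leading error scales as h^2, so the weight is 2^2 = 4.
2^2·A(h/2) = -9.2015099316; minus A(h) gives -6.2772591744.
(4·(-2.3003774829) − (-2.9242507572))/(4 − 1) = -2.0924197248
Gap between inputs: 6.239e-01; correction applied: +0.2079577581.

-2.092420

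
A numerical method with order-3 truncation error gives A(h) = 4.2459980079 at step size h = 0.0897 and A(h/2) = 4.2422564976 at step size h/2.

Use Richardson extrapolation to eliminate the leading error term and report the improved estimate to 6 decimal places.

With r = 3 the leading error scales as h^3, so the weight is 2^3 = 8.
2^3·A(h/2) = 33.9380519808; minus A(h) gives 29.6920539729.
Divide by 2^3 − 1 = 7.
Extrapolated: 29.6920539729 / 7 = 4.2417219961

4.241722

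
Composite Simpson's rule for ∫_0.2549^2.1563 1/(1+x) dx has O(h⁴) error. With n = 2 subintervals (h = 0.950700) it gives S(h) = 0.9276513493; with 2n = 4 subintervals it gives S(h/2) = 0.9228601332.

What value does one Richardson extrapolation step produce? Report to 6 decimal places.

The method has order 4: 2^4 = 16.
Difference of the inputs: 0.9228601332 − 0.9276513493 = -0.0047912161
Correction (A(h/2) − A(h))/(16 − 1) = (-0.0047912161)/15 = -0.0003194144
R = 0.9228601332 − 0.0003194144 = 0.9225407188

0.922541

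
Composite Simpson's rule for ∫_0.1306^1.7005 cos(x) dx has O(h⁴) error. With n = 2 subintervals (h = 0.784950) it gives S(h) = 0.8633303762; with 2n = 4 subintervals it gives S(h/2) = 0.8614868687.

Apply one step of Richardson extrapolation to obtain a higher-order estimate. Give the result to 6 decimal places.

0.861364

Leading term ∝ h^4; use weight 16 = 2^4.
Difference of the inputs: 0.8614868687 − 0.8633303762 = -0.0018435075
Divide by 2^4 − 1 = 15: (-0.0018435075)/15 = -0.0001229005
R = 0.8614868687 − 0.0001229005 = 0.8613639682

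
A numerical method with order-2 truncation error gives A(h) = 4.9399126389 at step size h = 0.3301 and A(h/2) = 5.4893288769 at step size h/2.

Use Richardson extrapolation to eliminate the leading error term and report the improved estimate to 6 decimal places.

Method order is 2; weight 2^2 = 4.
Top: 4(5.4893288769) − (4.9399126389) = 17.0174028687
Denominator 4 − 1 = 3.
So the Richardson estimate is 5.6724676229.

5.672468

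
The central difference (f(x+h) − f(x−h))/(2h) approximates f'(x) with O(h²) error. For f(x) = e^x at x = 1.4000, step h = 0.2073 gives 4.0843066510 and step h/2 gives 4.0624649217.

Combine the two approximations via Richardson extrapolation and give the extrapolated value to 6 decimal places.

r = 2: numerator weight 4, denominator 3.
Weighted: 16.2498596868 − 4.0843066510 = 12.1655530358
R = 12.1655530358/3 = 4.0551843453
Shift from A(h/2): −0.0072805764.

4.055184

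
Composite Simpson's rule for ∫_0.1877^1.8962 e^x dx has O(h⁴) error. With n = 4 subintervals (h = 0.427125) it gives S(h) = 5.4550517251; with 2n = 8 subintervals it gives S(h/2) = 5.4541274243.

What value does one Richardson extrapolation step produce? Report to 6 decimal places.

With r = 4 the leading error scales as h^4, so the weight is 2^4 = 16.
Difference of the inputs: 5.4541274243 − 5.4550517251 = -0.0009243008
Divide by 2^4 − 1 = 15: (-0.0009243008)/15 = -0.0000616201
R = 5.4541274243 − 0.0000616201 = 5.4540658042
Correction |R − A(h/2)| = 6.162e-05; gap |A(h/2) − A(h)| = 9.243e-04.

5.454066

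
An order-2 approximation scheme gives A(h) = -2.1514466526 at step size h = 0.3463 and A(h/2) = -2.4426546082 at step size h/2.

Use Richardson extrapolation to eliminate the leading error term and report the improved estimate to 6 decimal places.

r = 2: numerator weight 4, denominator 3.
A(h/2) − A(h) = -2.4426546082 − (-2.1514466526) = -0.2912079556
Divide by 2^2 − 1 = 3: (-0.2912079556)/3 = -0.0970693185
R = A(h/2) + (A(h/2) − A(h))/3 = -2.4426546082 − 0.0970693185 = -2.5397239267
Gap between inputs: 2.912e-01; correction applied: −0.0970693185.

-2.539724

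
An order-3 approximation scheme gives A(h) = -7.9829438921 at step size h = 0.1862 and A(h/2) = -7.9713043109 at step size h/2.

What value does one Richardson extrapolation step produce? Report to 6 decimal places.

Error is O(h^3); halving h shrinks it by 2^3 = 8.
8×(-7.9713043109) = -63.7704344872; subtract (-7.9829438921) → -55.7874905951
(8×(-7.9713043109) − (-7.9829438921))/(8 − 1) = -7.9696415136
Correction |R − A(h/2)| = 1.663e-03; gap |A(h/2) − A(h)| = 1.164e-02.

-7.969642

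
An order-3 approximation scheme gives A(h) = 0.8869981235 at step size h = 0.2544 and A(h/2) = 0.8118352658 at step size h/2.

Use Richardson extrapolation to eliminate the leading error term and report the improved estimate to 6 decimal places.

r = 3: numerator weight 8, denominator 7.
8·0.8118352658 = 6.4946821264; subtract 0.8869981235 → 5.6076840029
Divide by 2^3 − 1 = 7.
R = 5.6076840029/7 = 0.8010977147

0.801098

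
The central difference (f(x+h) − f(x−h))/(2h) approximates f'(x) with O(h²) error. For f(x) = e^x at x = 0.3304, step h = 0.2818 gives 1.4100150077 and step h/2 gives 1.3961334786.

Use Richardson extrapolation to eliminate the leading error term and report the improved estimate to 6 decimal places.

1.391506

Order 2 gives 2^r = 4 and 2^r − 1 = 3.
A(h/2) − A(h) = 1.3961334786 − 1.4100150077 = -0.0138815291
Correction (A(h/2) − A(h))/(4 − 1) = (-0.0138815291)/3 = -0.0046271764
R = 1.3961334786 − 0.0046271764 = 1.3915063022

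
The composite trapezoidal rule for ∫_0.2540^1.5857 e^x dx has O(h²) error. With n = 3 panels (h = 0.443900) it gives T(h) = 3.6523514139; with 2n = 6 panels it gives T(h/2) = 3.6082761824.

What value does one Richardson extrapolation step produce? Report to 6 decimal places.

3.593584

r = 2: numerator weight 4, denominator 3.
2^2*A(h/2) = 14.4331047296; minus A(h) gives 10.7807533157.
R = 10.7807533157/3 = 3.5935844386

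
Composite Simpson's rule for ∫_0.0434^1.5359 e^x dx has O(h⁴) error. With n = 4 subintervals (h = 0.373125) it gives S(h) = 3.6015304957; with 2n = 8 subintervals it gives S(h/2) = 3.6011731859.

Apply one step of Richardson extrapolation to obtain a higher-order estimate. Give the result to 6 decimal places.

Error is O(h^4); halving h shrinks it by 2^4 = 16.
Weighted: 57.6187709744 − 3.6015304957 = 54.0172404787
Extrapolated: 54.0172404787 / 15 = 3.6011493652

3.601149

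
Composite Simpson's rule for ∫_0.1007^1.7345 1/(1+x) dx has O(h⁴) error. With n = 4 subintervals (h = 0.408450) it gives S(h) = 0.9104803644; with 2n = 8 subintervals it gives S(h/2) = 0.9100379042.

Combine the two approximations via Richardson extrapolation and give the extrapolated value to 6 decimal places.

0.910008

Error is O(h^4); halving h shrinks it by 2^4 = 16.
16*0.9100379042 = 14.5606064672; 14.5606064672 − 0.9104803644 = 13.6501261028
Denominator 16 − 1 = 15.
Extrapolated: 13.6501261028 / 15 = 0.9100084069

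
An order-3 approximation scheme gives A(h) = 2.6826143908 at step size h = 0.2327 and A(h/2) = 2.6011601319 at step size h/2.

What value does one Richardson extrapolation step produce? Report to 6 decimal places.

The method has order 3: 2^3 = 8.
A(h/2) − A(h) = 2.6011601319 − 2.6826143908 = -0.0814542589
Divide by 2^3 − 1 = 7: (-0.0814542589)/7 = -0.0116363227
R = A(h/2) + (A(h/2) − A(h))/7 = 2.6011601319 − 0.0116363227 = 2.5895238092
Gap between inputs: 8.145e-02; correction applied: −0.0116363227.

2.589524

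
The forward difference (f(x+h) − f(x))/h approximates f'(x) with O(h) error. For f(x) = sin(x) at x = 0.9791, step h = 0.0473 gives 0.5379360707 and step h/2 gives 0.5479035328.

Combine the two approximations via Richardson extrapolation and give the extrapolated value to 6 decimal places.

0.557871

Error is O(h^1); halving h shrinks it by 2^1 = 2.
Numerator 2*A(h/2) − A(h) = 2*0.5479035328 − 0.5379360707 = 0.5578709949
R = 0.5578709949/1 = 0.5578709949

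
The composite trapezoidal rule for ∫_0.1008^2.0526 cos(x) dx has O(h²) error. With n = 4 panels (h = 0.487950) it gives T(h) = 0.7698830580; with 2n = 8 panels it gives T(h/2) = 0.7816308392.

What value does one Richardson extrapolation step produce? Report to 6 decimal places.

r = 2: numerator weight 4, denominator 3.
Top: 4(0.7816308392) − (0.7698830580) = 2.3566402988
Denominator 4 − 1 = 3.
(4·0.7816308392 − 0.7698830580)/(4 − 1) = 0.7855467663
Correction |R − A(h/2)| = 3.916e-03; gap |A(h/2) − A(h)| = 1.175e-02.

0.785547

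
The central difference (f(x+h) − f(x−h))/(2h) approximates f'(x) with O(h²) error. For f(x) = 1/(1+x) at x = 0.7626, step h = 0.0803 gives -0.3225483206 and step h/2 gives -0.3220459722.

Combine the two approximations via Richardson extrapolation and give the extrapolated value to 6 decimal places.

-0.321879

With r = 2 the leading error scales as h^2, so the weight is 2^2 = 4.
4×(-0.3220459722) = -1.2881838888; (-1.2881838888) − (-0.3225483206) = -0.9656355682
(-0.9656355682) ÷ 3 = -0.3218785227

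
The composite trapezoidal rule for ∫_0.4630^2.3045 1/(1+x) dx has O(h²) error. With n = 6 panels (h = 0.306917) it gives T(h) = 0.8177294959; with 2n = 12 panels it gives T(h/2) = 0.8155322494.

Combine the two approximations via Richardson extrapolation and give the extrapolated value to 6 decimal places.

0.814800

With r = 2 the leading error scales as h^2, so the weight is 2^2 = 4.
2^2·A(h/2) = 3.2621289976; minus A(h) gives 2.4443995017.
Divide by 2^2 − 1 = 3.
(4·0.8155322494 − 0.8177294959)/(4 − 1) = 0.8147998339
Gap between inputs: 2.197e-03; correction applied: −0.0007324155.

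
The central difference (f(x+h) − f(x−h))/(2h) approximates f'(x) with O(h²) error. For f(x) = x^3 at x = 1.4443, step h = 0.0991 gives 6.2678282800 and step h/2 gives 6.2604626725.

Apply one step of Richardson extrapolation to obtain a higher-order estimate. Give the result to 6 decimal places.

Order 2 gives 2^r = 4 and 2^r − 1 = 3.
Numerator 4*A(h/2) − A(h) = 4*6.2604626725 − 6.2678282800 = 18.7740224100
Extrapolated: 18.7740224100 / 3 = 6.2580074700

6.258007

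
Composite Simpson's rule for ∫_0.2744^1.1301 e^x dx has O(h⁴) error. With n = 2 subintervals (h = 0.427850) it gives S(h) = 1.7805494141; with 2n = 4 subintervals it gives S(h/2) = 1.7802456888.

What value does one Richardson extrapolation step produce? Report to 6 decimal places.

1.780225

Error is O(h^4); halving h shrinks it by 2^4 = 16.
Numerator 16·A(h/2) − A(h) = 16·1.7802456888 − 1.7805494141 = 26.7033816067
R = 26.7033816067/15 = 1.7802254404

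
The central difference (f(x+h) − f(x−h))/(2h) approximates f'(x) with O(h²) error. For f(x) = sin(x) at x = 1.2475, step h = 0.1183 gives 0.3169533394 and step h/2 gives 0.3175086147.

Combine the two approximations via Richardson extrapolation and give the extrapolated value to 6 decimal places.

0.317694

Error is O(h^2); halving h shrinks it by 2^2 = 4.
4*0.3175086147 − 0.3169533394 = 0.9530811194
Denominator 4 − 1 = 3.
R = 0.9530811194/3 = 0.3176937065
Gap between inputs: 5.553e-04; correction applied: +0.0001850918.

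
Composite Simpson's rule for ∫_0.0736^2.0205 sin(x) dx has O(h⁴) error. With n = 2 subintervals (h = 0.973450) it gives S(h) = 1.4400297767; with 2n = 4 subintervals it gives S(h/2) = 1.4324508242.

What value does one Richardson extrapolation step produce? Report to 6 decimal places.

r = 4, so 2^r = 16.
2^4×A(h/2) = 22.9192131872; minus A(h) gives 21.4791834105.
Denominator 16 − 1 = 15.
(16×1.4324508242 − 1.4400297767)/(16 − 1) = 1.4319455607
Gap between inputs: 7.579e-03; correction applied: −0.0005052635.

1.431946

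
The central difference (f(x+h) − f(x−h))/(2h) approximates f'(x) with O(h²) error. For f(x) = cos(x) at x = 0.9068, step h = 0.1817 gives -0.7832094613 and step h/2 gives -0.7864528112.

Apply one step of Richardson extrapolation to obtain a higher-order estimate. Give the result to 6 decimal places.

-0.787534

Method order is 2; weight 2^2 = 4.
4*(-0.7864528112) − (-0.7832094613) = -2.3626017835
Extrapolated: (-2.3626017835) / 3 = -0.7875339278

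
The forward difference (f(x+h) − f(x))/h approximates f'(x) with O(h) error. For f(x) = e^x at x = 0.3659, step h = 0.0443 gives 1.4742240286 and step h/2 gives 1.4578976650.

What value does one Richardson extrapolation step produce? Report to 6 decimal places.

With r = 1 the leading error scales as h^1, so the weight is 2^1 = 2.
2^1·A(h/2) = 2.9157953300; minus A(h) gives 1.4415713014.
R = 1.4415713014/1 = 1.4415713014

1.441571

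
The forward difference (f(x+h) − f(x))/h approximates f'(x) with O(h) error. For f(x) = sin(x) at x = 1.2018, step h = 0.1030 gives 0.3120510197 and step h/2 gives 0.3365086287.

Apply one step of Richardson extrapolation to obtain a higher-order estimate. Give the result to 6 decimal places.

r = 1: numerator weight 2, denominator 1.
Numerator 2·A(h/2) − A(h) = 2·0.3365086287 − 0.3120510197 = 0.3609662377
Denominator 2 − 1 = 1.
R = 0.3609662377/1 = 0.3609662377
Correction |R − A(h/2)| = 2.446e-02; gap |A(h/2) − A(h)| = 2.446e-02.

0.360966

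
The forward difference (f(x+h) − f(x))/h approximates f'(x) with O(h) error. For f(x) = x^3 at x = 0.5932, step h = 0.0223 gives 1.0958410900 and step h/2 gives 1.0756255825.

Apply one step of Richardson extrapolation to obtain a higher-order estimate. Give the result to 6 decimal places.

With r = 1 the leading error scales as h^1, so the weight is 2^1 = 2.
Weighted: 2.1512511650 − 1.0958410900 = 1.0554100750
R = 1.0554100750/1 = 1.0554100750
Gap between inputs: 2.022e-02; correction applied: −0.0202155075.

1.055410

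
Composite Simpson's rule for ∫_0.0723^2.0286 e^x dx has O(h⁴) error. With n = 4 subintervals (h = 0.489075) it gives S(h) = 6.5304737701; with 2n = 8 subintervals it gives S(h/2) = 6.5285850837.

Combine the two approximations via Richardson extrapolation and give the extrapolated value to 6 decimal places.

6.528459

r = 4, so 2^r = 16.
Top: 16(6.5285850837) − (6.5304737701) = 97.9268875691
Denominator 16 − 1 = 15.
R = 97.9268875691/15 = 6.5284591713
Shift from A(h/2): −0.0001259124.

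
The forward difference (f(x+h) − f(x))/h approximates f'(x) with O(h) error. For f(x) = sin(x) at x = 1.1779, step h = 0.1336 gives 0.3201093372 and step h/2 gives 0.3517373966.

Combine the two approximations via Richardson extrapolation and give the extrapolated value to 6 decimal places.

0.383365

The method has order 1: 2^1 = 2.
Numerator 2×A(h/2) − A(h) = 2×0.3517373966 − 0.3201093372 = 0.3833654560
Divide by 2^1 − 1 = 1.
(2×0.3517373966 − 0.3201093372)/(2 − 1) = 0.3833654560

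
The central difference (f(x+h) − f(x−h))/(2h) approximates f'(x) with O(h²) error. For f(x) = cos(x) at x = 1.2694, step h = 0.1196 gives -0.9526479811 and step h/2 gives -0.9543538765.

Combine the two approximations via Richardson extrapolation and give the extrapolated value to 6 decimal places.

Order 2 gives 2^r = 4 and 2^r − 1 = 3.
Difference of the inputs: -0.9543538765 − (-0.9526479811) = -0.0017058954
Divide by 2^2 − 1 = 3: (-0.0017058954)/3 = -0.0005686318
R = -0.9543538765 − 0.0005686318 = -0.9549225083

-0.954923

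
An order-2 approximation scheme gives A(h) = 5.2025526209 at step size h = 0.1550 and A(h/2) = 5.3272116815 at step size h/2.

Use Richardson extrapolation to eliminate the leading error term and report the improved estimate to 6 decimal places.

With r = 2 the leading error scales as h^2, so the weight is 2^2 = 4.
4·5.3272116815 = 21.3088467260; subtract 5.2025526209 → 16.1062941051
Divide by 2^2 − 1 = 3.
So the Richardson estimate is 5.3687647017.
Shift from A(h/2): +0.0415530202.

5.368765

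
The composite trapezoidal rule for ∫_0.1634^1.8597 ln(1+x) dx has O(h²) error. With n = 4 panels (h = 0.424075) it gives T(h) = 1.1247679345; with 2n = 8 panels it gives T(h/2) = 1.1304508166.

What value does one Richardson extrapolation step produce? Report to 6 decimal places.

Error is O(h^2); halving h shrinks it by 2^2 = 4.
2^2·A(h/2) = 4.5218032664; minus A(h) gives 3.3970353319.
Denominator 4 − 1 = 3.
Extrapolated: 3.3970353319 / 3 = 1.1323451106
Gap between inputs: 5.683e-03; correction applied: +0.0018942940.

1.132345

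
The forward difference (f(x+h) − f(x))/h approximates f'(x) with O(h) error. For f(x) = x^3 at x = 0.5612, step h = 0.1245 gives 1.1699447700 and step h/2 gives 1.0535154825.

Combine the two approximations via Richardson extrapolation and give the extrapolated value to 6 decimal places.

0.937086

Order 1 gives 2^r = 2 and 2^r − 1 = 1.
2*1.0535154825 = 2.1070309650; 2.1070309650 − 1.1699447700 = 0.9370861950
(2*1.0535154825 − 1.1699447700)/(2 − 1) = 0.9370861950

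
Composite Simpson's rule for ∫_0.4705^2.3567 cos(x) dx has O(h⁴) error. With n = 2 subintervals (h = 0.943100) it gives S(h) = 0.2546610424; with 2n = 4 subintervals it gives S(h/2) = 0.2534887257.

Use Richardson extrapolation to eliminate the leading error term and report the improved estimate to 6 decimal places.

0.253411

r = 4: numerator weight 16, denominator 15.
Top: 16(0.2534887257) − (0.2546610424) = 3.8011585688
Denominator 16 − 1 = 15.
R = 3.8011585688/15 = 0.2534105713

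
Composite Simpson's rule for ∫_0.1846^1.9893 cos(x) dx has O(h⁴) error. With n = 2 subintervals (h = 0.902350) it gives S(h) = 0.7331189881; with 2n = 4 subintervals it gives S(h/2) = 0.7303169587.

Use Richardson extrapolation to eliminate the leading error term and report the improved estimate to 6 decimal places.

0.730130

Order 4 gives 2^r = 16 and 2^r − 1 = 15.
16·0.7303169587 = 11.6850713392; 11.6850713392 − 0.7331189881 = 10.9519523511
Denominator 16 − 1 = 15.
Extrapolated: 10.9519523511 / 15 = 0.7301301567
Shift from A(h/2): −0.0001868020.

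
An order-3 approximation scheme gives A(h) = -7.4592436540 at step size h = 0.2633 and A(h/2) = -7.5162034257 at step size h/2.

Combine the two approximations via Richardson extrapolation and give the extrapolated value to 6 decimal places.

With r = 3 the leading error scales as h^3, so the weight is 2^3 = 8.
8·(-7.5162034257) − (-7.4592436540) = -52.6703837516
R = (-52.6703837516)/7 = -7.5243405359
Gap between inputs: 5.696e-02; correction applied: −0.0081371102.

-7.524341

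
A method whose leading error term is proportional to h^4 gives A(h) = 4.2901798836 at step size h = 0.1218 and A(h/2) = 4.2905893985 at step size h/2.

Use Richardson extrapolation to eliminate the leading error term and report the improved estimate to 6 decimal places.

r = 4, so 2^r = 16.
16 × 4.2905893985 = 68.6494303760; subtract 4.2901798836 → 64.3592504924
(16 × 4.2905893985 − 4.2901798836)/(16 − 1) = 4.2906166995

4.290617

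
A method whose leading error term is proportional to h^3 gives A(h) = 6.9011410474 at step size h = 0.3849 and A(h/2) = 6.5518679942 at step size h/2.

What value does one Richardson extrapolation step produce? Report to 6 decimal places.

Leading term ∝ h^3; use weight 8 = 2^3.
Numerator 8 × A(h/2) − A(h) = 8 × 6.5518679942 − 6.9011410474 = 45.5138029062
Denominator 8 − 1 = 7.
So the Richardson estimate is 6.5019718437.
Shift from A(h/2): −0.0498961505.

6.501972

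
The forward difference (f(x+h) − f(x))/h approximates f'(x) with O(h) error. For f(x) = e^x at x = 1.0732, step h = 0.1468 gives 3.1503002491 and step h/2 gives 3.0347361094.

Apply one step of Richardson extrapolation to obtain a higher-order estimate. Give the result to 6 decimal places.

2.919172

The method has order 1: 2^1 = 2.
Weighted: 6.0694722188 − 3.1503002491 = 2.9191719697
Divide by 2^1 − 1 = 1.
Result: 2.9191719697
Gap between inputs: 1.156e-01; correction applied: −0.1155641397.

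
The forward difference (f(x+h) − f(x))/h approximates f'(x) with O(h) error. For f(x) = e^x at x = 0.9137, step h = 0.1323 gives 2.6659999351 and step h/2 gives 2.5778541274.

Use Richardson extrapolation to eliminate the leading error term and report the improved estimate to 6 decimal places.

2.489708

Order 1 gives 2^r = 2 and 2^r − 1 = 1.
Numerator 2×A(h/2) − A(h) = 2×2.5778541274 − 2.6659999351 = 2.4897083197
Extrapolated: 2.4897083197 / 1 = 2.4897083197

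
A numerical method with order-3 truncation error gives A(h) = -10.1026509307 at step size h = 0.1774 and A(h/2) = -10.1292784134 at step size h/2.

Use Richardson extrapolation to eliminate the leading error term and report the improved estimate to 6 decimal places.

-10.133082

r = 3, so 2^r = 8.
Top: 8(-10.1292784134) − (-10.1026509307) = -70.9315763765
Denominator 8 − 1 = 7.
Extrapolated: (-70.9315763765) / 7 = -10.1330823395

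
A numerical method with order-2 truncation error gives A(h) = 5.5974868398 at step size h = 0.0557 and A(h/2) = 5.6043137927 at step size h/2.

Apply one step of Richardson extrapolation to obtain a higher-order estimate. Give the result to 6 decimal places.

With r = 2 the leading error scales as h^2, so the weight is 2^2 = 4.
Weighted: 22.4172551708 − 5.5974868398 = 16.8197683310
16.8197683310 ÷ 3 = 5.6065894437

5.606589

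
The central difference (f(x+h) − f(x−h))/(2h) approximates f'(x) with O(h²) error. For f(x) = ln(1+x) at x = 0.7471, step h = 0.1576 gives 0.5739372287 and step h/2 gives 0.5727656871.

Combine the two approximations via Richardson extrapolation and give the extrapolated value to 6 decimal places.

r = 2: numerator weight 4, denominator 3.
4*0.5727656871 = 2.2910627484; subtract 0.5739372287 → 1.7171255197
Denominator 4 − 1 = 3.
Extrapolated: 1.7171255197 / 3 = 0.5723751732

0.572375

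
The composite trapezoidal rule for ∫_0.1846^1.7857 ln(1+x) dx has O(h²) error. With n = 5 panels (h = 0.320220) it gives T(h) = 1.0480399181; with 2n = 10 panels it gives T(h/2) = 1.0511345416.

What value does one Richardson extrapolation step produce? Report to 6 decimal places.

With r = 2 the leading error scales as h^2, so the weight is 2^2 = 4.
Numerator 4*A(h/2) − A(h) = 4*1.0511345416 − 1.0480399181 = 3.1564982483
3.1564982483 ÷ 3 = 1.0521660828
Correction |R − A(h/2)| = 1.032e-03; gap |A(h/2) − A(h)| = 3.095e-03.

1.052166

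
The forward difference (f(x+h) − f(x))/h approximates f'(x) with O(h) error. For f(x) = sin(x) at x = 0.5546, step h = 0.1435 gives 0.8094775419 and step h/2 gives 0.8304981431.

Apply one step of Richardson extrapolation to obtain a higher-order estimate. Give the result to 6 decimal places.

0.851519

Order 1 gives 2^r = 2 and 2^r − 1 = 1.
Weighted: 1.6609962862 − 0.8094775419 = 0.8515187443
Extrapolated: 0.8515187443 / 1 = 0.8515187443
Gap between inputs: 2.102e-02; correction applied: +0.0210206012.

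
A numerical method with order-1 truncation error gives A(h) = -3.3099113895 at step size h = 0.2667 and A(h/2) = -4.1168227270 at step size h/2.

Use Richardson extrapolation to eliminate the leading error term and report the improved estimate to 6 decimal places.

The method has order 1: 2^1 = 2.
2*(-4.1168227270) − (-3.3099113895) = -4.9237340645
Extrapolated: (-4.9237340645) / 1 = -4.9237340645

-4.923734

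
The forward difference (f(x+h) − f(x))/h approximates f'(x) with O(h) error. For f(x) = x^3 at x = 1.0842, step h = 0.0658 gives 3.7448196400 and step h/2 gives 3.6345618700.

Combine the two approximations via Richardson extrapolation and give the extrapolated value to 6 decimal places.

3.524304

r = 1: numerator weight 2, denominator 1.
2·3.6345618700 = 7.2691237400; subtract 3.7448196400 → 3.5243041000
R = 3.5243041000/1 = 3.5243041000
Shift from A(h/2): −0.1102577700.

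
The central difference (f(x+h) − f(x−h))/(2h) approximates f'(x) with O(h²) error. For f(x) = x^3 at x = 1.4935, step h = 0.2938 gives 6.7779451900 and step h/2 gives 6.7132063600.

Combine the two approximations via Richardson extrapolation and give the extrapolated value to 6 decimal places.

r = 2, so 2^r = 4.
4 × 6.7132063600 − 6.7779451900 = 20.0748802500
(4 × 6.7132063600 − 6.7779451900)/(4 − 1) = 6.6916267500

6.691627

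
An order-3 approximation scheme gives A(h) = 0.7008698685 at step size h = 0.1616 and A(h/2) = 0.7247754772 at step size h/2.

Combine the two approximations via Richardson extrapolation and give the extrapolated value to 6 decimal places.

0.728191

Error is O(h^3); halving h shrinks it by 2^3 = 8.
Numerator 8 × A(h/2) − A(h) = 8 × 0.7247754772 − 0.7008698685 = 5.0973339491
Extrapolated: 5.0973339491 / 7 = 0.7281905642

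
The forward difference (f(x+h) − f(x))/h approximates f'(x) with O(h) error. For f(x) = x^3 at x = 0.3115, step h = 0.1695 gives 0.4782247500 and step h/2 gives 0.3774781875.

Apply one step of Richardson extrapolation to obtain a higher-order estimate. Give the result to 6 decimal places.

r = 1, so 2^r = 2.
2^1 × A(h/2) = 0.7549563750; minus A(h) gives 0.2767316250.
Divide by 2^1 − 1 = 1.
0.2767316250 ÷ 1 = 0.2767316250
Correction |R − A(h/2)| = 1.007e-01; gap |A(h/2) − A(h)| = 1.007e-01.

0.276732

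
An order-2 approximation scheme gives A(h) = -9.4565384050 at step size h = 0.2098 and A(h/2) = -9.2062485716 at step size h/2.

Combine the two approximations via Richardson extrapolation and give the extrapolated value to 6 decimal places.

Leading term ∝ h^2; use weight 4 = 2^2.
4*(-9.2062485716) = -36.8249942864; (-36.8249942864) − (-9.4565384050) = -27.3684558814
Extrapolated: (-27.3684558814) / 3 = -9.1228186271

-9.122819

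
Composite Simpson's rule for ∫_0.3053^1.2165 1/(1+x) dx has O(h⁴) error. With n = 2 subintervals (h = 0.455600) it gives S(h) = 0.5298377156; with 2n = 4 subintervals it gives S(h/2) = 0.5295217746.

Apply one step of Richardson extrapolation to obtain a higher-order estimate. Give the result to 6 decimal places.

The method has order 4: 2^4 = 16.
16 × 0.5295217746 = 8.4723483936; subtract 0.5298377156 → 7.9425106780
Divide by 2^4 − 1 = 15.
Result: 0.5295007119
Shift from A(h/2): −0.0000210627.

0.529501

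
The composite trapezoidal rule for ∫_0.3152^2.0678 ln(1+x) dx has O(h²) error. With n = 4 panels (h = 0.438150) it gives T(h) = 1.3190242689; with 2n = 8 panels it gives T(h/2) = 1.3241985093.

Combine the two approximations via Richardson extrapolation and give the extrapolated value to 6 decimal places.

1.325923

r = 2, so 2^r = 4.
A(h/2) − A(h) = 1.3241985093 − 1.3190242689 = 0.0051742404
Correction (A(h/2) − A(h))/(4 − 1) = 0.0051742404/3 = 0.0017247468
R = 1.3241985093 + 0.0017247468 = 1.3259232561
Gap between inputs: 5.174e-03; correction applied: +0.0017247468.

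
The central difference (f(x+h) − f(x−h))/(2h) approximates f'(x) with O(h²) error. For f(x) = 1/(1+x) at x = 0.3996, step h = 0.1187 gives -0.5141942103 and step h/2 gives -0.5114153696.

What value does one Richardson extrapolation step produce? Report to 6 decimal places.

-0.510489

Order 2 gives 2^r = 4 and 2^r − 1 = 3.
Numerator 4·A(h/2) − A(h) = 4·(-0.5114153696) − (-0.5141942103) = -1.5314672681
(-1.5314672681) ÷ 3 = -0.5104890894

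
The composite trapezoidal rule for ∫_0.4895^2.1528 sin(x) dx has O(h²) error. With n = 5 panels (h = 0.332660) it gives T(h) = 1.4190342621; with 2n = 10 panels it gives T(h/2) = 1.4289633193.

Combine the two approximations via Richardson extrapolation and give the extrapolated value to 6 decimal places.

Error is O(h^2); halving h shrinks it by 2^2 = 4.
2^2·A(h/2) = 5.7158532772; minus A(h) gives 4.2968190151.
Extrapolated: 4.2968190151 / 3 = 1.4322730050
Shift from A(h/2): +0.0033096857.

1.432273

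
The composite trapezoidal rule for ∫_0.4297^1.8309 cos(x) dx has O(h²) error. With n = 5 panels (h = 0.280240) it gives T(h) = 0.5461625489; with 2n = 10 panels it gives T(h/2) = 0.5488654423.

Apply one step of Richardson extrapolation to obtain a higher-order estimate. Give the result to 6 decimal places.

Error is O(h^2); halving h shrinks it by 2^2 = 4.
4*0.5488654423 − 0.5461625489 = 1.6492992203
(4*0.5488654423 − 0.5461625489)/(4 − 1) = 0.5497664068
Shift from A(h/2): +0.0009009645.

0.549766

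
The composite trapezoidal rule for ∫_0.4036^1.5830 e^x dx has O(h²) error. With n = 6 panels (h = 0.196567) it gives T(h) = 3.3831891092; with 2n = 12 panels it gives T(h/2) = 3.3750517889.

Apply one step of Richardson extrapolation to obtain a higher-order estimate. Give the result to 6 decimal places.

3.372339

r = 2: numerator weight 4, denominator 3.
2^2*A(h/2) = 13.5002071556; minus A(h) gives 10.1170180464.
Denominator 4 − 1 = 3.
R = 10.1170180464/3 = 3.3723393488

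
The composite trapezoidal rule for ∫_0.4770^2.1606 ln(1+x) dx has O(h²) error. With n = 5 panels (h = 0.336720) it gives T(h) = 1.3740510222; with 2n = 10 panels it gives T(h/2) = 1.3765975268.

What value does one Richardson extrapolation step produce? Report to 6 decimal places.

Order 2 gives 2^r = 4 and 2^r − 1 = 3.
Top: 4(1.3765975268) − (1.3740510222) = 4.1323390850
Denominator 4 − 1 = 3.
R = 4.1323390850/3 = 1.3774463617
Gap between inputs: 2.547e-03; correction applied: +0.0008488349.

1.377446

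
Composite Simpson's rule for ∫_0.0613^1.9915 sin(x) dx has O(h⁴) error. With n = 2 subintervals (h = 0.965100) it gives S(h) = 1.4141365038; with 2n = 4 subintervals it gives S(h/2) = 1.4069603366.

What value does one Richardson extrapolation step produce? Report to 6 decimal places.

Leading term ∝ h^4; use weight 16 = 2^4.
2^4 × A(h/2) = 22.5113653856; minus A(h) gives 21.0972288818.
Extrapolated: 21.0972288818 / 15 = 1.4064819255

1.406482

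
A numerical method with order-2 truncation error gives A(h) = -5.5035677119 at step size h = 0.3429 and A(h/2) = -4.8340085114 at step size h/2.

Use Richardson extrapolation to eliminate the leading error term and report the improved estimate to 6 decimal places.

r = 2, so 2^r = 4.
Top: 4(-4.8340085114) − (-5.5035677119) = -13.8324663337
Denominator 4 − 1 = 3.
(4·(-4.8340085114) − (-5.5035677119))/(4 − 1) = -4.6108221112
Correction |R − A(h/2)| = 2.232e-01; gap |A(h/2) − A(h)| = 6.696e-01.

-4.610822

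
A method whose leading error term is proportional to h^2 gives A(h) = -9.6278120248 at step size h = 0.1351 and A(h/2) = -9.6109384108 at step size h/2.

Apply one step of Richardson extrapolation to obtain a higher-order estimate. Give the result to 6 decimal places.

-9.605314

r = 2: numerator weight 4, denominator 3.
Numerator 4·A(h/2) − A(h) = 4·(-9.6109384108) − (-9.6278120248) = -28.8159416184
Extrapolated: (-28.8159416184) / 3 = -9.6053138728
Shift from A(h/2): +0.0056245380.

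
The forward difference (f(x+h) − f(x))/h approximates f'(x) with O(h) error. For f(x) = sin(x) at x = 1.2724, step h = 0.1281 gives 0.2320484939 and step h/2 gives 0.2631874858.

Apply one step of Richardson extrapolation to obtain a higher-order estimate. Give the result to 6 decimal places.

0.294326

Method order is 1; weight 2^1 = 2.
2^1 × A(h/2) = 0.5263749716; minus A(h) gives 0.2943264777.
Denominator 2 − 1 = 1.
Result: 0.2943264777
Shift from A(h/2): +0.0311389919.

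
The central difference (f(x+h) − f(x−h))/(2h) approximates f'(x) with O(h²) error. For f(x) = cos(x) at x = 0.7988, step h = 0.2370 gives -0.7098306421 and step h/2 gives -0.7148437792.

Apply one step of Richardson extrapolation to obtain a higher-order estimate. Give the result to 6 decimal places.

r = 2: numerator weight 4, denominator 3.
4*(-0.7148437792) = -2.8593751168; (-2.8593751168) − (-0.7098306421) = -2.1495444747
(4*(-0.7148437792) − (-0.7098306421))/(4 − 1) = -0.7165148249
Shift from A(h/2): −0.0016710457.

-0.716515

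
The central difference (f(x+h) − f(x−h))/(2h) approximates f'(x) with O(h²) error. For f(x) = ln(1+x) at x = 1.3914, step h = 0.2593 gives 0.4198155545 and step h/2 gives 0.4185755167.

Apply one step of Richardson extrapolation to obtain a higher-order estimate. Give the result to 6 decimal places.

0.418162

The method has order 2: 2^2 = 4.
4×0.4185755167 − 0.4198155545 = 1.2544865123
Divide by 2^2 − 1 = 3.
So the Richardson estimate is 0.4181621708.
Correction |R − A(h/2)| = 4.133e-04; gap |A(h/2) − A(h)| = 1.240e-03.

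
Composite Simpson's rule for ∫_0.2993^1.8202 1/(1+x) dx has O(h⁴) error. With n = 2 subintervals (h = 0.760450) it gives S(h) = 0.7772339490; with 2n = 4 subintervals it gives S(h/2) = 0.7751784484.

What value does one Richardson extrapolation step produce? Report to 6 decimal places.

0.775041

Order 4 gives 2^r = 16 and 2^r − 1 = 15.
Weighted: 12.4028551744 − 0.7772339490 = 11.6256212254
11.6256212254 ÷ 15 = 0.7750414150
Gap between inputs: 2.056e-03; correction applied: −0.0001370334.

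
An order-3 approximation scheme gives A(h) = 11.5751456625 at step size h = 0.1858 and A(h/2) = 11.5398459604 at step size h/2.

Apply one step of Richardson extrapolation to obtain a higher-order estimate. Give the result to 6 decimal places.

r = 3, so 2^r = 8.
Weighted: 92.3187676832 − 11.5751456625 = 80.7436220207
Denominator 8 − 1 = 7.
So the Richardson estimate is 11.5348031458.
Gap between inputs: 3.530e-02; correction applied: −0.0050428146.

11.534803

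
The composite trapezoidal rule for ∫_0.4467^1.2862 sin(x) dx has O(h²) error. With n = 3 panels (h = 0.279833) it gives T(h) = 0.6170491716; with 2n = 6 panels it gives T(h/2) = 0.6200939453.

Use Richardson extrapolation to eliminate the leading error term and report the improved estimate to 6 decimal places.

r = 2: numerator weight 4, denominator 3.
2^2·A(h/2) = 2.4803757812; minus A(h) gives 1.8633266096.
Extrapolated: 1.8633266096 / 3 = 0.6211088699

0.621109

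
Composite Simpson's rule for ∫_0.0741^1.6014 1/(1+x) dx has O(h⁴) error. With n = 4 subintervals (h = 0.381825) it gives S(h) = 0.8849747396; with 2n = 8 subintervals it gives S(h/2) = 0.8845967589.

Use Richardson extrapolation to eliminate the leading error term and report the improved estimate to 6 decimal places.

0.884572

r = 4, so 2^r = 16.
Difference of the inputs: 0.8845967589 − 0.8849747396 = -0.0003779807
Correction (A(h/2) − A(h))/(16 − 1) = (-0.0003779807)/15 = -0.0000251987
R = 0.8845967589 − 0.0000251987 = 0.8845715602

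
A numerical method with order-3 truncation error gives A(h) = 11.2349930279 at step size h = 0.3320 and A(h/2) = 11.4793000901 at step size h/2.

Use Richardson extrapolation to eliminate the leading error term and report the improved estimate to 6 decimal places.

11.514201

Leading term ∝ h^3; use weight 8 = 2^3.
8×11.4793000901 = 91.8344007208; 91.8344007208 − 11.2349930279 = 80.5994076929
80.5994076929 ÷ 7 = 11.5142010990
Gap between inputs: 2.443e-01; correction applied: +0.0349010089.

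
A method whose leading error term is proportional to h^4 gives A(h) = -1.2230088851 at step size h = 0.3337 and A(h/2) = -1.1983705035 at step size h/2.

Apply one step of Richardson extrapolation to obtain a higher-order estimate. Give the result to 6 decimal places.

r = 4: numerator weight 16, denominator 15.
Weighted: (-19.1739280560) − (-1.2230088851) = -17.9509191709
Denominator 16 − 1 = 15.
(16 × (-1.1983705035) − (-1.2230088851))/(16 − 1) = -1.1967279447

-1.196728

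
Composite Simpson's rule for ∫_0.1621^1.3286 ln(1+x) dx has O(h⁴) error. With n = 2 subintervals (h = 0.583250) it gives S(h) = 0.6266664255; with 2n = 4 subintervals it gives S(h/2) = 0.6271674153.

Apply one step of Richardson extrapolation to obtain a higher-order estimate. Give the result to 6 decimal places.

0.627201

r = 4: numerator weight 16, denominator 15.
Numerator 16×A(h/2) − A(h) = 16×0.6271674153 − 0.6266664255 = 9.4080122193
(16×0.6271674153 − 0.6266664255)/(16 − 1) = 0.6272008146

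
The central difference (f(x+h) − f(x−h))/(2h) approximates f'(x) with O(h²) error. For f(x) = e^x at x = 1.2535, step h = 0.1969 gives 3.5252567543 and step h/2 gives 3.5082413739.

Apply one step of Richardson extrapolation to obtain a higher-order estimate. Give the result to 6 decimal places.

3.502570

Method order is 2; weight 2^2 = 4.
Top: 4(3.5082413739) − (3.5252567543) = 10.5077087413
R = 10.5077087413/3 = 3.5025695804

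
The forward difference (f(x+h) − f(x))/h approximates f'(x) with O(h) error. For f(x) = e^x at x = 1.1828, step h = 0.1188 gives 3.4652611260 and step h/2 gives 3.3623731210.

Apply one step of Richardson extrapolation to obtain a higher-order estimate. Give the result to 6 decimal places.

3.259485

The method has order 1: 2^1 = 2.
Numerator 2×A(h/2) − A(h) = 2×3.3623731210 − 3.4652611260 = 3.2594851160
Divide by 2^1 − 1 = 1.
R = 3.2594851160/1 = 3.2594851160
Correction |R − A(h/2)| = 1.029e-01; gap |A(h/2) − A(h)| = 1.029e-01.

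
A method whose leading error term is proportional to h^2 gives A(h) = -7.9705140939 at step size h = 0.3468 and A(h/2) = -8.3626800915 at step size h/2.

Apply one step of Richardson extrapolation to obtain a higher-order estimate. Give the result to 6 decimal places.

-8.493402

The method has order 2: 2^2 = 4.
A(h/2) − A(h) = -8.3626800915 − (-7.9705140939) = -0.3921659976
Divide by 2^2 − 1 = 3: (-0.3921659976)/3 = -0.1307219992
R = -8.3626800915 − 0.1307219992 = -8.4934020907
Shift from A(h/2): −0.1307219992.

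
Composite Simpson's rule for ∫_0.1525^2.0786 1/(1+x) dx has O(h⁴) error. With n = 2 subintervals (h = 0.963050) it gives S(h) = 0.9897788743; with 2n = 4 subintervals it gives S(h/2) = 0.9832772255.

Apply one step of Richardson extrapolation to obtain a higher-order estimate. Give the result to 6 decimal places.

Method order is 4; weight 2^4 = 16.
Top: 16(0.9832772255) − (0.9897788743) = 14.7426567337
Divide by 2^4 − 1 = 15.
14.7426567337 ÷ 15 = 0.9828437822

0.982844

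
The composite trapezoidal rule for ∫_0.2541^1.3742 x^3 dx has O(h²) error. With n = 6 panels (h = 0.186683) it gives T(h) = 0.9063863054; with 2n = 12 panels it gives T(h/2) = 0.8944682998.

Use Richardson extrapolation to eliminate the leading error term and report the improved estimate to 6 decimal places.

The method has order 2: 2^2 = 4.
4*0.8944682998 = 3.5778731992; 3.5778731992 − 0.9063863054 = 2.6714868938
Divide by 2^2 − 1 = 3.
R = 2.6714868938/3 = 0.8904956313

0.890496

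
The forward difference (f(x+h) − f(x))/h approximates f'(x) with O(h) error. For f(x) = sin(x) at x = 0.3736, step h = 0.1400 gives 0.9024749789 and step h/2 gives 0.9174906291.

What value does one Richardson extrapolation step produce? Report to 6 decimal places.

The method has order 1: 2^1 = 2.
2^1×A(h/2) = 1.8349812582; minus A(h) gives 0.9325062793.
(2×0.9174906291 − 0.9024749789)/(2 − 1) = 0.9325062793
Shift from A(h/2): +0.0150156502.

0.932506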